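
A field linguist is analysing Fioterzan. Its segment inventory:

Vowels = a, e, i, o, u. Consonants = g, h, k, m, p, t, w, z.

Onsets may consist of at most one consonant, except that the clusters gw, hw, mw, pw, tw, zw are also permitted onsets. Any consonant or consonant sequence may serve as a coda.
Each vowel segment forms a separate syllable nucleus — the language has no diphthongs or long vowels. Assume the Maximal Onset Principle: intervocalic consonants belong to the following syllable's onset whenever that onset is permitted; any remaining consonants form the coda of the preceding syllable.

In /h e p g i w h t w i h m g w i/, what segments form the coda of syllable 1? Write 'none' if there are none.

p

The vowels are e, i, i, i — 4 nuclei, so 4 syllables.
σ1/σ2 boundary: /pg/ — longest licit onset from the right is /g/, leaving /p/ as coda.
σ2/σ3 boundary: /whtw/ splits as /wh/ + /tw/ (/tw/ is the longest suffix that is a licit onset).
σ3/σ4 boundary: /hmgw/ splits as /hm/ + /gw/ (/gw/ is the longest suffix that is a licit onset).
So the parse is hep.giwh.twihm.gwi.
Syllable 1 is /hep/: onset /h/, nucleus /e/, coda /p/.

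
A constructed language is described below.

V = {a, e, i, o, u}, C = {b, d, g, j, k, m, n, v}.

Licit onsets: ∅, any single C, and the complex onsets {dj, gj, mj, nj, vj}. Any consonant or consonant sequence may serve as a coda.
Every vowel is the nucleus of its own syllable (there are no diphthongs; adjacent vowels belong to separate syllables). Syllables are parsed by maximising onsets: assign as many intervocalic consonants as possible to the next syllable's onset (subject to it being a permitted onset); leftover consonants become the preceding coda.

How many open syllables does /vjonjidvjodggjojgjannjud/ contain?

1

Nuclei (vowels): o, i, o, o, a, u → 6 syllables.
σ1/σ2 boundary: /nj/ — entire cluster is a permitted onset → onset /nj/, coda ∅.
σ2/σ3 boundary: /dvj/ — longest licit onset from the right is /vj/, leaving /d/ as coda.
σ3/σ4 boundary: /dggj/ — longest licit onset from the right is /gj/, leaving /dg/ as coda.
σ4/σ5 boundary: /jgj/ — longest licit onset from the right is /gj/, leaving /j/ as coda.
σ5/σ6 boundary: cluster /nnj/ — the longest permitted-onset suffix is /nj/; onset = /nj/, preceding coda = /n/.
Syllabification: vjo.njid.vjodg.gjoj.gjan.njud.
Classifying each syllable: /vjo/ (open), /njid/ (closed), /vjodg/ (closed), /gjoj/ (closed), /gjan/ (closed), /njud/ (closed).
Open syllables: 1.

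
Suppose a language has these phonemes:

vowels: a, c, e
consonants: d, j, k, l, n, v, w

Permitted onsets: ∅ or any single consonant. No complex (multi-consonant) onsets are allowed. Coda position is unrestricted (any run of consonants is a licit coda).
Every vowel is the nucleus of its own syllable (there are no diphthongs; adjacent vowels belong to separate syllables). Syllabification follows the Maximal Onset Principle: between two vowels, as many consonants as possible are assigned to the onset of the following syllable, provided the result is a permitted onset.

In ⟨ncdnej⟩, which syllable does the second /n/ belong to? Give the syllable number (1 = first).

The vowels are c, e — 2 nuclei, so 2 syllables.
/c…e/ gap (V1→V2): /dn/ — longest licit onset from the right is /n/, leaving /d/ as coda.
Result: ncd.nej.
The second /n/ is in the onset of syllable 2 (/nej/).

2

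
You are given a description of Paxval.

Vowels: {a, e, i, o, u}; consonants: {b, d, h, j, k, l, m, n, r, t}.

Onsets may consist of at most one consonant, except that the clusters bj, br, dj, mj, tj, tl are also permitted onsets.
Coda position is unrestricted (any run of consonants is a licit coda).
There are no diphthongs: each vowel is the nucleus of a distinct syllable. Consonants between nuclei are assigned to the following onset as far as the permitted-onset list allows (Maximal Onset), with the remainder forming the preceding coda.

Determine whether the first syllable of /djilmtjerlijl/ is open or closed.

closed

The vowels are i, e, i — 3 nuclei, so 3 syllables.
σ1/σ2 boundary: cluster /lmtj/ — the longest permitted-onset suffix is /tj/; onset = /tj/, preceding coda = /lm/.
σ2/σ3 boundary: /rl/; trying suffixes from longest down, /l/ is the first permitted one, so coda /r/ | onset /l/.
Result: djilm.tjer.lijl.
Syllable 1 is /djilm/ with coda /lm/, so it is closed.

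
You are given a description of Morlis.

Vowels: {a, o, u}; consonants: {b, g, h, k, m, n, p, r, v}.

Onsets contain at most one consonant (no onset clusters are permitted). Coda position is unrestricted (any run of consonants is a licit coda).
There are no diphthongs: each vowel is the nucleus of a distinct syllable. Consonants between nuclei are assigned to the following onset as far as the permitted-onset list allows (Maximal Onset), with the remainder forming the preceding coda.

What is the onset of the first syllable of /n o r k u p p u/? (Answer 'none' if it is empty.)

n

The vowels are o, u, u — 3 nuclei, so 3 syllables.
Between /o/ (V1) and /u/ (V2): /rk/ splits as /r/ + /k/ (/k/ is the longest suffix that is a licit onset).
Between /u/ (V2) and /u/ (V3): /pp/; trying suffixes from longest down, /p/ is the first permitted one, so coda /p/ | onset /p/.
Result: nor.kup.pu.
Syllable 1 is /nor/: onset /n/, nucleus /o/, coda /r/.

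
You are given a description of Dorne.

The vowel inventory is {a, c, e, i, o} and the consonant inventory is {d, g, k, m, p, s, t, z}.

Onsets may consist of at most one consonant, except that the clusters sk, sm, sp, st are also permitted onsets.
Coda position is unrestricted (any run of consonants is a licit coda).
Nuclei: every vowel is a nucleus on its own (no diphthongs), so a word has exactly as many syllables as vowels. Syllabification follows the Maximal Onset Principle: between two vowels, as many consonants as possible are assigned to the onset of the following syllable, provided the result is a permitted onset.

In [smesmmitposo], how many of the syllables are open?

The vowels are e, i, o, o — 4 nuclei, so 4 syllables.
Between /e/ (V1) and /i/ (V2): /smm/ — longest licit onset from the right is /m/, leaving /sm/ as coda.
Between /i/ (V2) and /o/ (V3): /tp/; trying suffixes from longest down, /p/ is the first permitted one, so coda /t/ | onset /p/.
Between /o/ (V3) and /o/ (V4): /s/ is a single consonant, so it becomes the next onset.
So the parse is smesm.mit.po.so.
Classifying each syllable: /smesm/ (closed), /mit/ (closed), /po/ (open), /so/ (open).
Open syllables: 2.

2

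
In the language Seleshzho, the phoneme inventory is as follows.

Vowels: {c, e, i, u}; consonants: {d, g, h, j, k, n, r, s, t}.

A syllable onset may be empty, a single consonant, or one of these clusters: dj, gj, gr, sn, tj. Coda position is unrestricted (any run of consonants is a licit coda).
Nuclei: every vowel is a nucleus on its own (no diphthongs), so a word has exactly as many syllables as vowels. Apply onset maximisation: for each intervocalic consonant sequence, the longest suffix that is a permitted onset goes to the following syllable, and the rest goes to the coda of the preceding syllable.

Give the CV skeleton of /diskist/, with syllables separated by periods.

Vowels present: i, i; each is a nucleus, giving 2 syllables.
V1 /i/ – V2 /i/: /sk/ splits as /s/ + /k/ (/k/ is the longest suffix that is a licit onset).
Putting it together: dis.kist.
Mapping each syllable to C/V: /dis/ → CVC, /kist/ → CVCC.

CVC.CVCC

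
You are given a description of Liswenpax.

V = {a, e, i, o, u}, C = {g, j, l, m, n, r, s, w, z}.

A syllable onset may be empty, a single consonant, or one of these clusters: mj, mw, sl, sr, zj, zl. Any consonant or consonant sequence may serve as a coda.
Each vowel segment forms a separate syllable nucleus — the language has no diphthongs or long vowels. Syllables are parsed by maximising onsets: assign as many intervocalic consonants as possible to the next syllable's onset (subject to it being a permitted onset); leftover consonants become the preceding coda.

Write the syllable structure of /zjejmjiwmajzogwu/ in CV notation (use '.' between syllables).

CCVC.CCVC.CVC.CVC.CV

Nuclei (vowels): e, i, a, o, u → 5 syllables.
Between /e/ (V1) and /i/ (V2): cluster /jmj/ — the longest permitted-onset suffix is /mj/; onset = /mj/, preceding coda = /j/.
Between /i/ (V2) and /a/ (V3): cluster /wm/ — the longest permitted-onset suffix is /m/; onset = /m/, preceding coda = /w/.
Between /a/ (V3) and /o/ (V4): cluster /jz/ — the longest permitted-onset suffix is /z/; onset = /z/, preceding coda = /j/.
Between /o/ (V4) and /u/ (V5): /gw/; trying suffixes from longest down, /w/ is the first permitted one, so coda /g/ | onset /w/.
Syllabification: zjej.mjiw.maj.zog.wu.
Mapping each syllable to C/V: /zjej/ → CCVC, /mjiw/ → CCVC, /maj/ → CVC, /zog/ → CVC, /wu/ → CV.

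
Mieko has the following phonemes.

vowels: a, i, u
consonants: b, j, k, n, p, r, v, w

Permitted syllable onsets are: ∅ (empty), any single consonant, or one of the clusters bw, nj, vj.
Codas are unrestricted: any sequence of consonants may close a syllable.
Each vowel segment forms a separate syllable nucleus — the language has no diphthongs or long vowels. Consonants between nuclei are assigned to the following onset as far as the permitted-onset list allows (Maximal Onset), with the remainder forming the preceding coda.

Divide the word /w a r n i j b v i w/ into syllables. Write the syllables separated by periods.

war.nijb.viw

Nuclei (vowels): a, i, i → 3 syllables.
σ1/σ2 boundary: cluster /rn/ — the longest permitted-onset suffix is /n/; onset = /n/, preceding coda = /r/.
σ2/σ3 boundary: /jbv/ — longest licit onset from the right is /v/, leaving /jb/ as coda.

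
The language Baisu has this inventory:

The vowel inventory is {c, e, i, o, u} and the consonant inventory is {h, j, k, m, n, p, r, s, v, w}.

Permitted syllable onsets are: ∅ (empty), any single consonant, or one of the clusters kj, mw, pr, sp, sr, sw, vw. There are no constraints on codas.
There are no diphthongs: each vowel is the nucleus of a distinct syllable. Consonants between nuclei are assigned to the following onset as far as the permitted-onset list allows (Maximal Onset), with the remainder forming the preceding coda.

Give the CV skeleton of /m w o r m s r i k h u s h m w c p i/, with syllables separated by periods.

Nuclei (vowels): o, i, u, c, i → 5 syllables.
/o…i/ gap (V1→V2): /rmsr/ — longest licit onset from the right is /sr/, leaving /rm/ as coda.
/i…u/ gap (V2→V3): /kh/; trying suffixes from longest down, /h/ is the first permitted one, so coda /k/ | onset /h/.
/u…c/ gap (V3→V4): /shmw/; trying suffixes from longest down, /mw/ is the first permitted one, so coda /sh/ | onset /mw/.
/c…i/ gap (V4→V5): /p/ is a single consonant, so it becomes the next onset.
Putting it together: mworm.srik.hush.mwc.pi.
Mapping each syllable to C/V: /mworm/ → CCVCC, /srik/ → CCVC, /hush/ → CVCC, /mwc/ → CCV, /pi/ → CV.

CCVCC.CCVC.CVCC.CCV.CV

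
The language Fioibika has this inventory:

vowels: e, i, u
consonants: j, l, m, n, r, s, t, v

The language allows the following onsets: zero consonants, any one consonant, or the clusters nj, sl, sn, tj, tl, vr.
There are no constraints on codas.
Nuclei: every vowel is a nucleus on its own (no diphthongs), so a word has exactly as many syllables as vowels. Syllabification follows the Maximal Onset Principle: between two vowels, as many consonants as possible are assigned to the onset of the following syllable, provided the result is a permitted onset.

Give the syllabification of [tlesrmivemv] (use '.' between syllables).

Vowels present: e, i, e; each is a nucleus, giving 3 syllables.
σ1/σ2 boundary: cluster /srm/ — the longest permitted-onset suffix is /m/; onset = /m/, preceding coda = /sr/.
σ2/σ3 boundary: just /v/ — single C goes to the following onset.

tlesr.mi.vemv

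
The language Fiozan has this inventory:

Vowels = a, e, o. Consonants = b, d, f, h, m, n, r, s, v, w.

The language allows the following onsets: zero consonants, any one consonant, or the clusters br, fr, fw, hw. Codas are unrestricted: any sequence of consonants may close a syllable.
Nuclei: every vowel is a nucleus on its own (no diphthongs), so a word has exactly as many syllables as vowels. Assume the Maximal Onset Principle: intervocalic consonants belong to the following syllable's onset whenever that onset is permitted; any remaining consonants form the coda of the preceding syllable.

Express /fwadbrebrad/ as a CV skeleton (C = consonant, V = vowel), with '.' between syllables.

The vowels are a, e, a — 3 nuclei, so 3 syllables.
Between /a/ (V1) and /e/ (V2): /dbr/ — longest licit onset from the right is /br/, leaving /d/ as coda.
Between /e/ (V2) and /a/ (V3): cluster /br/ — /br/ is itself a permitted onset, so the whole cluster goes right; preceding coda = ∅.
Putting it together: fwad.bre.brad.
Mapping each syllable to C/V: /fwad/ → CCVC, /bre/ → CCV, /brad/ → CCVC.

CCVC.CCV.CCVC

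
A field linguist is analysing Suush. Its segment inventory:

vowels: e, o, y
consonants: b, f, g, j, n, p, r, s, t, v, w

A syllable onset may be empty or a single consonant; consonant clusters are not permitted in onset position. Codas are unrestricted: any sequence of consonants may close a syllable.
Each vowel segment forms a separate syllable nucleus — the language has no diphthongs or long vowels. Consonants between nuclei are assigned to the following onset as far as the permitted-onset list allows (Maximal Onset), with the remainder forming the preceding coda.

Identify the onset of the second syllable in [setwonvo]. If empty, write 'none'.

Nuclei (vowels): e, o, o → 3 syllables.
σ1/σ2 boundary: cluster /tw/ — the longest permitted-onset suffix is /w/; onset = /w/, preceding coda = /t/.
σ2/σ3 boundary: /nv/ — longest licit onset from the right is /v/, leaving /n/ as coda.
So the parse is set.won.vo.
Syllable 2 is /won/: onset /w/, nucleus /o/, coda /n/.

w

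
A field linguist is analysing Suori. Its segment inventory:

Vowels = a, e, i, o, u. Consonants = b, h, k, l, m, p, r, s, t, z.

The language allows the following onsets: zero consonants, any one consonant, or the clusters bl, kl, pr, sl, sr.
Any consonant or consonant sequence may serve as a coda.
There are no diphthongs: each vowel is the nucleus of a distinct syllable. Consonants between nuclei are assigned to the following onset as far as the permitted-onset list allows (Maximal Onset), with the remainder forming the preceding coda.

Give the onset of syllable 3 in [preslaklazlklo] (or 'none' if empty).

kl

Nuclei (vowels): e, a, a, o → 4 syllables.
Between /e/ (V1) and /a/ (V2): /sl/ is a licit onset in full, so it all attaches to the next syllable.
Between /a/ (V2) and /a/ (V3): /kl/ is a licit onset in full, so it all attaches to the next syllable.
Between /a/ (V3) and /o/ (V4): /zlkl/; trying suffixes from longest down, /kl/ is the first permitted one, so coda /zl/ | onset /kl/.
Result: pre.sla.klazl.klo.
Syllable 3 is /klazl/: onset /kl/, nucleus /a/, coda /zl/.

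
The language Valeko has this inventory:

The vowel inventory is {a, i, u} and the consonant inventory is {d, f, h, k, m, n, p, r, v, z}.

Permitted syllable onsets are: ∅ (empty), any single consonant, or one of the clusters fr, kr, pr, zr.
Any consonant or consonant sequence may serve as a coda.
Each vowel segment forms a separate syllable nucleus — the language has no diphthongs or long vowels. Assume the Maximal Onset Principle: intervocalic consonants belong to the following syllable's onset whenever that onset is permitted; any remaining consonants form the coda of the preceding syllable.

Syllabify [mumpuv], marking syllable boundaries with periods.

mum.puv

The vowels are u, u — 2 nuclei, so 2 syllables.
σ1/σ2 boundary: /mp/; trying suffixes from longest down, /p/ is the first permitted one, so coda /m/ | onset /p/.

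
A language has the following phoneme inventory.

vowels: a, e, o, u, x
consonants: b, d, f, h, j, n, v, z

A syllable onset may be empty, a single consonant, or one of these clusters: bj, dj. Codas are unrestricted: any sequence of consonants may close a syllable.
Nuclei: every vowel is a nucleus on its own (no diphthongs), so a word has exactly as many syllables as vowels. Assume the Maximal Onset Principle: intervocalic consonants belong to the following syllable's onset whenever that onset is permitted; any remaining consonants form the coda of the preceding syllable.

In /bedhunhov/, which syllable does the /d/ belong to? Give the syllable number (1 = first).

Vowels present: e, u, o; each is a nucleus, giving 3 syllables.
Between /e/ (V1) and /u/ (V2): /dh/ splits as /d/ + /h/ (/h/ is the longest suffix that is a licit onset).
Between /u/ (V2) and /o/ (V3): /nh/ splits as /n/ + /h/ (/h/ is the longest suffix that is a licit onset).
Syllabification: bed.hun.hov.
The /d/ is in the coda of syllable 1 (/bed/).

1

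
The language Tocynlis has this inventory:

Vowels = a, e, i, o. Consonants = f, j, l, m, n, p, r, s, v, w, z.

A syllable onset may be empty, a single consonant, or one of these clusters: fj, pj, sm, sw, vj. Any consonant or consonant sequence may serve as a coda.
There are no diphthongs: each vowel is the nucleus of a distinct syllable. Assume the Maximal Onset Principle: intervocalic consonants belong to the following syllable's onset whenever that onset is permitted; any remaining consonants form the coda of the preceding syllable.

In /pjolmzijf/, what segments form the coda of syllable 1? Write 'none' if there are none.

Vowels present: o, i; each is a nucleus, giving 2 syllables.
Between /o/ (V1) and /i/ (V2): cluster /lmz/ — the longest permitted-onset suffix is /z/; onset = /z/, preceding coda = /lm/.
Result: pjolm.zijf.
Syllable 1 is /pjolm/: onset /pj/, nucleus /o/, coda /lm/.

lm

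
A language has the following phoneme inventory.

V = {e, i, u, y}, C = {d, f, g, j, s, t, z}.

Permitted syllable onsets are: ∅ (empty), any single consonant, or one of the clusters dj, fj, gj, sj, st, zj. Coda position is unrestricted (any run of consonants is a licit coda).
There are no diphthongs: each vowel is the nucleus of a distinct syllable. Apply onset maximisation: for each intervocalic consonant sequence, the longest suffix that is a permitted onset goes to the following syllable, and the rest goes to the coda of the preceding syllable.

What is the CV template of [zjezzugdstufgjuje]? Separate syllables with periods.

CCVC.CVCC.CCVC.CCV.CV

Nuclei (vowels): e, u, u, u, e → 5 syllables.
σ1/σ2 boundary: cluster /zz/ — the longest permitted-onset suffix is /z/; onset = /z/, preceding coda = /z/.
σ2/σ3 boundary: cluster /gdst/ — the longest permitted-onset suffix is /st/; onset = /st/, preceding coda = /gd/.
σ3/σ4 boundary: /fgj/ splits as /f/ + /gj/ (/gj/ is the longest suffix that is a licit onset).
σ4/σ5 boundary: /j/ is a single consonant, so it becomes the next onset.
Result: zjez.zugd.stuf.gju.je.
Mapping each syllable to C/V: /zjez/ → CCVC, /zugd/ → CVCC, /stuf/ → CCVC, /gju/ → CCV, /je/ → CV.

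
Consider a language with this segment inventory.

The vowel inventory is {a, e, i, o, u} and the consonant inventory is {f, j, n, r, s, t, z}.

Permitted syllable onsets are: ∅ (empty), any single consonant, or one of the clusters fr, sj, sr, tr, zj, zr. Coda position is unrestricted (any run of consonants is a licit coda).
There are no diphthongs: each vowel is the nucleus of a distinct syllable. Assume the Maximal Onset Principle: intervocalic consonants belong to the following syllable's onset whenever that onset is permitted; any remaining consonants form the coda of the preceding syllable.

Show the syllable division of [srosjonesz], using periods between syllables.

Vowels present: o, o, e; each is a nucleus, giving 3 syllables.
/o…o/ gap (V1→V2): /sj/ is a licit onset in full, so it all attaches to the next syllable.
/o…e/ gap (V2→V3): /n/ is a single consonant, so it becomes the next onset.

sro.sjo.nesz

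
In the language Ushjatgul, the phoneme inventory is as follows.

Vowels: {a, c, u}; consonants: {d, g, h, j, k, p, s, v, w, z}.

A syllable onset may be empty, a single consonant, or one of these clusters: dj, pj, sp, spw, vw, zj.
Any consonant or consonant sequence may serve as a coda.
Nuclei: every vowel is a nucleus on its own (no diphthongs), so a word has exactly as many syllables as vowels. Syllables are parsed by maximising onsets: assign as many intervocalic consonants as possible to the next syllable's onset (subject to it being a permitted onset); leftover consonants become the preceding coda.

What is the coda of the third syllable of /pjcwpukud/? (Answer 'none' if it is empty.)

d

Nuclei (vowels): c, u, u → 3 syllables.
/c…u/ gap (V1→V2): cluster /wp/ — the longest permitted-onset suffix is /p/; onset = /p/, preceding coda = /w/.
/u…u/ gap (V2→V3): just /k/ — single C goes to the following onset.
Putting it together: pjcw.pu.kud.
Syllable 3 is /kud/: onset /k/, nucleus /u/, coda /d/.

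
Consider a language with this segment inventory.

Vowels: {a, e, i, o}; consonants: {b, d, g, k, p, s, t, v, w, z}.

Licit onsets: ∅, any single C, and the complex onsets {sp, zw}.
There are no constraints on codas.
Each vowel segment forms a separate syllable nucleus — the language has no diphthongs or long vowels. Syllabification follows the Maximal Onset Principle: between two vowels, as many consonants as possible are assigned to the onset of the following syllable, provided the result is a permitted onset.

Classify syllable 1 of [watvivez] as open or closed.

The vowels are a, i, e — 3 nuclei, so 3 syllables.
σ1/σ2 boundary: /tv/ — longest licit onset from the right is /v/, leaving /t/ as coda.
σ2/σ3 boundary: /v/ → onset of the next syllable (single consonants are always licit onsets).
Result: wat.vi.vez.
Syllable 1 is /wat/ with coda /t/, so it is closed.

closed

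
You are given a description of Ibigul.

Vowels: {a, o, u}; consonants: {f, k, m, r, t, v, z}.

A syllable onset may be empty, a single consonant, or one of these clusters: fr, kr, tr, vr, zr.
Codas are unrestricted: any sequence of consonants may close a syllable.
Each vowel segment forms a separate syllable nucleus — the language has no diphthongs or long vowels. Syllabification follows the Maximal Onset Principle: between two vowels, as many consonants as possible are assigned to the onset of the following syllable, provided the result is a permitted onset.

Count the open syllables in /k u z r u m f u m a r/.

2

The vowels are u, u, u, a — 4 nuclei, so 4 syllables.
V1 /u/ – V2 /u/: cluster /zr/ — /zr/ is itself a permitted onset, so the whole cluster goes right; preceding coda = ∅.
V2 /u/ – V3 /u/: /mf/; trying suffixes from longest down, /f/ is the first permitted one, so coda /m/ | onset /f/.
V3 /u/ – V4 /a/: /m/ is a single consonant, so it becomes the next onset.
So the parse is ku.zrum.fu.mar.
Classifying each syllable: /ku/ (open), /zrum/ (closed), /fu/ (open), /mar/ (closed).
Open syllables: 2.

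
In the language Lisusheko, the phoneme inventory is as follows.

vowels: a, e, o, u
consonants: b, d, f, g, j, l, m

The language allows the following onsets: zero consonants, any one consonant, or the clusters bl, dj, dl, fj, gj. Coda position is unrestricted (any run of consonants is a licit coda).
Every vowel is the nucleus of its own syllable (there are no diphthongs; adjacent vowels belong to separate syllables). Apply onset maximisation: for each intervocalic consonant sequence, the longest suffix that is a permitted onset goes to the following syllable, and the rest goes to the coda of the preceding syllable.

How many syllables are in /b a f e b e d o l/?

The vowels are a, e, e, o — 4 nuclei, so 4 syllables.

4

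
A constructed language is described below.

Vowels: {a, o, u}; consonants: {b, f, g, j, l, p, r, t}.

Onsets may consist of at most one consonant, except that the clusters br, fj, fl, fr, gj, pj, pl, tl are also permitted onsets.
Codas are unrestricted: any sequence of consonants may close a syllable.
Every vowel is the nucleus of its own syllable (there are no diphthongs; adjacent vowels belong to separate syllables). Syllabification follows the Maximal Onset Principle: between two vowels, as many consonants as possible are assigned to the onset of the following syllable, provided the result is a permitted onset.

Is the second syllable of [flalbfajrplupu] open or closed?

Vowels present: a, a, u, u; each is a nucleus, giving 4 syllables.
Between /a/ (V1) and /a/ (V2): cluster /lbf/ — the longest permitted-onset suffix is /f/; onset = /f/, preceding coda = /lb/.
Between /a/ (V2) and /u/ (V3): /jrpl/ — longest licit onset from the right is /pl/, leaving /jr/ as coda.
Between /u/ (V3) and /u/ (V4): /p/ is a single consonant, so it becomes the next onset.
Syllabification: flalb.fajr.plu.pu.
Syllable 2 is /fajr/ with coda /jr/, so it is closed.

closed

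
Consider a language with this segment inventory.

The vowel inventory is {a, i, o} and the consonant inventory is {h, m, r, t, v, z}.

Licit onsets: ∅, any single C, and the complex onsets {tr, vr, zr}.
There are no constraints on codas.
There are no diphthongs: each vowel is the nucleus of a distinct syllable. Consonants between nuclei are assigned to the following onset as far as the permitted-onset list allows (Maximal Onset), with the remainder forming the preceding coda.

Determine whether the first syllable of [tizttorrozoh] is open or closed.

closed

The vowels are i, o, o, o — 4 nuclei, so 4 syllables.
/i…o/ gap (V1→V2): cluster /ztt/ — the longest permitted-onset suffix is /t/; onset = /t/, preceding coda = /zt/.
/o…o/ gap (V2→V3): cluster /rr/ — the longest permitted-onset suffix is /r/; onset = /r/, preceding coda = /r/.
/o…o/ gap (V3→V4): just /z/ — single C goes to the following onset.
Result: tizt.tor.ro.zoh.
Syllable 1 is /tizt/ with coda /zt/, so it is closed.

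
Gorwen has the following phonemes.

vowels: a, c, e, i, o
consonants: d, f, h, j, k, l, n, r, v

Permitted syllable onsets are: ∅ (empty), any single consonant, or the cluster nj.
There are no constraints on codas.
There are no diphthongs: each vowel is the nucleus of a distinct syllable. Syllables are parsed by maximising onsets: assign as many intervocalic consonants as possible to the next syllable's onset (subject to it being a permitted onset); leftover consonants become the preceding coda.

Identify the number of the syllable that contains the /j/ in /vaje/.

Nuclei (vowels): a, e → 2 syllables.
σ1/σ2 boundary: /j/ is a single consonant, so it becomes the next onset.
Putting it together: va.je.
The /j/ is in the onset of syllable 2 (/je/).

2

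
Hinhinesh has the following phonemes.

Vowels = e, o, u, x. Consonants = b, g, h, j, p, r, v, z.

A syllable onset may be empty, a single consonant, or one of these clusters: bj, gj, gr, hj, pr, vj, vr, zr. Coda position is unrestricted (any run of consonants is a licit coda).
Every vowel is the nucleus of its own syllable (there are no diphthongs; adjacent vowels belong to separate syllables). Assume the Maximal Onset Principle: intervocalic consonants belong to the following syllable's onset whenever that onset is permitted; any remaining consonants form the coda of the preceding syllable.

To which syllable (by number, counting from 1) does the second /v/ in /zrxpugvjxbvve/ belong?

Nuclei (vowels): x, u, x, e → 4 syllables.
V1 /x/ – V2 /u/: /p/ is a single consonant, so it becomes the next onset.
V2 /u/ – V3 /x/: cluster /gvj/ — the longest permitted-onset suffix is /vj/; onset = /vj/, preceding coda = /g/.
V3 /x/ – V4 /e/: /bvv/; trying suffixes from longest down, /v/ is the first permitted one, so coda /bv/ | onset /v/.
Putting it together: zrx.pug.vjxbv.ve.
The second /v/ is in the coda of syllable 3 (/vjxbv/).

3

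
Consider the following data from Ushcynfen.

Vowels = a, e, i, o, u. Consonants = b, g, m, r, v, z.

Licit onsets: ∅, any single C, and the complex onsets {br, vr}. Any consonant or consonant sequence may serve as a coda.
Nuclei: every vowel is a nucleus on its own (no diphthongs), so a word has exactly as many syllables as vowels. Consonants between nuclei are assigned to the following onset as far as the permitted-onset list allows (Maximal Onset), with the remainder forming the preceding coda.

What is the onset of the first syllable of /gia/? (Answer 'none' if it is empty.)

g

The vowels are i, a — 2 nuclei, so 2 syllables.
σ1/σ2 boundary: nothing intervenes; syllable break is V.V.
Syllabification: gi.a.
Syllable 1 is /gi/: onset /g/, nucleus /i/, coda ∅.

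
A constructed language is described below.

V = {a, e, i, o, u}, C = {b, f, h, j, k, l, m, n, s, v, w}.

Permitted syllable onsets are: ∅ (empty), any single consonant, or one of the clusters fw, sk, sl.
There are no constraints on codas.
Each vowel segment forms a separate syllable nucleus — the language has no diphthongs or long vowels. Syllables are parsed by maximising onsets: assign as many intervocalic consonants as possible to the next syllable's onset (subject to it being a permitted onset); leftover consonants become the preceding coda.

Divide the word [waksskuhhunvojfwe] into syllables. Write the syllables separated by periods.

The vowels are a, u, u, o, e — 5 nuclei, so 5 syllables.
/a…u/ gap (V1→V2): /kssk/ — longest licit onset from the right is /sk/, leaving /ks/ as coda.
/u…u/ gap (V2→V3): /hh/; trying suffixes from longest down, /h/ is the first permitted one, so coda /h/ | onset /h/.
/u…o/ gap (V3→V4): /nv/ splits as /n/ + /v/ (/v/ is the longest suffix that is a licit onset).
/o…e/ gap (V4→V5): /jfw/ splits as /j/ + /fw/ (/fw/ is the longest suffix that is a licit onset).

waks.skuh.hun.voj.fwe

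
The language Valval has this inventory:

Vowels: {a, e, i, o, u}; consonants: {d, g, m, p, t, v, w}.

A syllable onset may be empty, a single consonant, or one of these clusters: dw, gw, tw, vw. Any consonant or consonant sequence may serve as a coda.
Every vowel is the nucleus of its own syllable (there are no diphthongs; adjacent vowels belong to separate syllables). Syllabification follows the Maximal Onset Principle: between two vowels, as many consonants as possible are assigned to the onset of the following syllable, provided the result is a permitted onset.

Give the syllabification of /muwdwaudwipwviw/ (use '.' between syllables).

Nuclei (vowels): u, a, u, i, i → 5 syllables.
Between /u/ (V1) and /a/ (V2): /wdw/ — longest licit onset from the right is /dw/, leaving /w/ as coda.
Between /a/ (V2) and /u/ (V3): hiatus — the boundary sits between the two vowels.
Between /u/ (V3) and /i/ (V4): /dw/ is a licit onset in full, so it all attaches to the next syllable.
Between /i/ (V4) and /i/ (V5): /pwv/ splits as /pw/ + /v/ (/v/ is the longest suffix that is a licit onset).

muw.dwa.u.dwipw.viw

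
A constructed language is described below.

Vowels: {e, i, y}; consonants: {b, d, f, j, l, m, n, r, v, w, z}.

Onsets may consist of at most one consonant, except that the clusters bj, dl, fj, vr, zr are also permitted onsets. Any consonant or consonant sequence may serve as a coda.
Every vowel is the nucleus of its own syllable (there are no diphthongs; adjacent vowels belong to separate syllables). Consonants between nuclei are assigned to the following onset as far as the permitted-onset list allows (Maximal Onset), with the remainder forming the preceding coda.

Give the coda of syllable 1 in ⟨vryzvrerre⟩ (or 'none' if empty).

z

The vowels are y, e, e — 3 nuclei, so 3 syllables.
σ1/σ2 boundary: /zvr/; trying suffixes from longest down, /vr/ is the first permitted one, so coda /z/ | onset /vr/.
σ2/σ3 boundary: /rr/ splits as /r/ + /r/ (/r/ is the longest suffix that is a licit onset).
Syllabification: vryz.vrer.re.
Syllable 1 is /vryz/: onset /vr/, nucleus /y/, coda /z/.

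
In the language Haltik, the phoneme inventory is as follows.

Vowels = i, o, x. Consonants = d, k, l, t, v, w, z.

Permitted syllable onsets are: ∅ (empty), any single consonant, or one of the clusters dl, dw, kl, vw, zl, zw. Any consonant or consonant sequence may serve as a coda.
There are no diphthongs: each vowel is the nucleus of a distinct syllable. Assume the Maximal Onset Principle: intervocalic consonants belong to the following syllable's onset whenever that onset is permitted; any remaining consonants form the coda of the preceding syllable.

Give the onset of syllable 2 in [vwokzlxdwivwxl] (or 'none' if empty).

zl

Vowels present: o, x, i, x; each is a nucleus, giving 4 syllables.
/o…x/ gap (V1→V2): /kzl/; trying suffixes from longest down, /zl/ is the first permitted one, so coda /k/ | onset /zl/.
/x…i/ gap (V2→V3): /dw/ is a licit onset in full, so it all attaches to the next syllable.
/i…x/ gap (V3→V4): /vw/ — entire cluster is a permitted onset → onset /vw/, coda ∅.
Result: vwok.zlx.dwi.vwxl.
Syllable 2 is /zlx/: onset /zl/, nucleus /x/, coda ∅.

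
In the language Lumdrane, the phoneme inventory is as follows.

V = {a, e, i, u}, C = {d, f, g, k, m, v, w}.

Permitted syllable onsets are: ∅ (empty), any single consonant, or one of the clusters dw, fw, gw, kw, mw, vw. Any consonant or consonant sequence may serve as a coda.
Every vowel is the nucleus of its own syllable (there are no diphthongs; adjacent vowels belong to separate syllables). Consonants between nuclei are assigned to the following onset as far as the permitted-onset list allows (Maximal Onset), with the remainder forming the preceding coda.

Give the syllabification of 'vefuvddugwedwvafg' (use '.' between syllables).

ve.fuvd.du.gwedw.vafg

Nuclei (vowels): e, u, u, e, a → 5 syllables.
Between /e/ (V1) and /u/ (V2): /f/ → onset of the next syllable (single consonants are always licit onsets).
Between /u/ (V2) and /u/ (V3): /vdd/ — longest licit onset from the right is /d/, leaving /vd/ as coda.
Between /u/ (V3) and /e/ (V4): /gw/ is a licit onset in full, so it all attaches to the next syllable.
Between /e/ (V4) and /a/ (V5): /dwv/ splits as /dw/ + /v/ (/v/ is the longest suffix that is a licit onset).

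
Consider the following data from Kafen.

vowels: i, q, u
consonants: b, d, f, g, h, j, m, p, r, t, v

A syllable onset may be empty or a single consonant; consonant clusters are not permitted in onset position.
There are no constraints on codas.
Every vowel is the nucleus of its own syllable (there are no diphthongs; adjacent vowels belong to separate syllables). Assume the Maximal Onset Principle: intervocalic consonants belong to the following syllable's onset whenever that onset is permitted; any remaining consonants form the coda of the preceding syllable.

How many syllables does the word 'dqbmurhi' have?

3

Vowels present: q, u, i; each is a nucleus, giving 3 syllables.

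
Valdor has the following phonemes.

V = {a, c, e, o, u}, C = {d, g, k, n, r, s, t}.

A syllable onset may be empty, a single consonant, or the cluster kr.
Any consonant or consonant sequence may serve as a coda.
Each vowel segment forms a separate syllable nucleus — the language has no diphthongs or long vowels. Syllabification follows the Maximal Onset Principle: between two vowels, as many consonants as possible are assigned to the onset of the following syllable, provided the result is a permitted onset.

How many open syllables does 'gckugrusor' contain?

The vowels are c, u, u, o — 4 nuclei, so 4 syllables.
Between /c/ (V1) and /u/ (V2): just /k/ — single C goes to the following onset.
Between /u/ (V2) and /u/ (V3): /gr/ splits as /g/ + /r/ (/r/ is the longest suffix that is a licit onset).
Between /u/ (V3) and /o/ (V4): just /s/ — single C goes to the following onset.
Result: gc.kug.ru.sor.
Classifying each syllable: /gc/ (open), /kug/ (closed), /ru/ (open), /sor/ (closed).
Open syllables: 2.

2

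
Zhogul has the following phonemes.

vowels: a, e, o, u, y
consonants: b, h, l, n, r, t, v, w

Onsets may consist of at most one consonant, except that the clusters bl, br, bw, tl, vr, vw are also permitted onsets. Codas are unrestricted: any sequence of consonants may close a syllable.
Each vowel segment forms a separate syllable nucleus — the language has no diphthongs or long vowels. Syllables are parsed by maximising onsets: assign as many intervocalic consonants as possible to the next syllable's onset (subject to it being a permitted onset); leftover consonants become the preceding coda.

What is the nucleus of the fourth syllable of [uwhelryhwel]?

Vowels present: u, e, y, e; each is a nucleus, giving 4 syllables.
The fourth nucleus (vowel 4 from the left) is /e/.

e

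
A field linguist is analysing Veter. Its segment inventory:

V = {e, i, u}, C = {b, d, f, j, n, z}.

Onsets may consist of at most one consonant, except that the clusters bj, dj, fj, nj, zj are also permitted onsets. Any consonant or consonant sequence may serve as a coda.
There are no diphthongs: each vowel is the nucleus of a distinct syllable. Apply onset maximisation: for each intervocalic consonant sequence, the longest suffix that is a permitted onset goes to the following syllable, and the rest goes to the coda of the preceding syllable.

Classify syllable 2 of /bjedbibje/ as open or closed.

open

Vowels present: e, i, e; each is a nucleus, giving 3 syllables.
V1 /e/ – V2 /i/: /db/; trying suffixes from longest down, /b/ is the first permitted one, so coda /d/ | onset /b/.
V2 /i/ – V3 /e/: cluster /bj/ — /bj/ is itself a permitted onset, so the whole cluster goes right; preceding coda = ∅.
Putting it together: bjed.bi.bje.
Syllable 2 is /bi/; it ends in its nucleus with no coda, so it is open.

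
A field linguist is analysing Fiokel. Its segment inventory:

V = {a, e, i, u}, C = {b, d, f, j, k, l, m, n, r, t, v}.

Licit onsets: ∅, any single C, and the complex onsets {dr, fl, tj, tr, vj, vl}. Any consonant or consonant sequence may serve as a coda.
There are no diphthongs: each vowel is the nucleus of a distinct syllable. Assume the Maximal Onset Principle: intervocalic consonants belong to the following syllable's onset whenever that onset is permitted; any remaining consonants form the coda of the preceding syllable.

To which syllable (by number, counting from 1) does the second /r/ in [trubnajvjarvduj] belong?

The vowels are u, a, a, u — 4 nuclei, so 4 syllables.
V1 /u/ – V2 /a/: /bn/ splits as /b/ + /n/ (/n/ is the longest suffix that is a licit onset).
V2 /a/ – V3 /a/: /jvj/ — longest licit onset from the right is /vj/, leaving /j/ as coda.
V3 /a/ – V4 /u/: /rvd/; trying suffixes from longest down, /d/ is the first permitted one, so coda /rv/ | onset /d/.
So the parse is trub.naj.vjarv.duj.
The second /r/ is in the coda of syllable 3 (/vjarv/).

3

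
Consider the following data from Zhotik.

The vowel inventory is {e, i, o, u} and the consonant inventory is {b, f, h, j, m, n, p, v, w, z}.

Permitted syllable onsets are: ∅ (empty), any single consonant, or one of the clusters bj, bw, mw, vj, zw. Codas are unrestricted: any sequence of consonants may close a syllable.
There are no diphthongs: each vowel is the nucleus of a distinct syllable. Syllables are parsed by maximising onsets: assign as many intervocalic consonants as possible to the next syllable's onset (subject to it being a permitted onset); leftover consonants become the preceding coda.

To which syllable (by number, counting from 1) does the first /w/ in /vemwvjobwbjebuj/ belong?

1

The vowels are e, o, e, u — 4 nuclei, so 4 syllables.
V1 /e/ – V2 /o/: /mwvj/ splits as /mw/ + /vj/ (/vj/ is the longest suffix that is a licit onset).
V2 /o/ – V3 /e/: cluster /bwbj/ — the longest permitted-onset suffix is /bj/; onset = /bj/, preceding coda = /bw/.
V3 /e/ – V4 /u/: /b/ is a single consonant, so it becomes the next onset.
Putting it together: vemw.vjobw.bje.buj.
The first /w/ is in the coda of syllable 1 (/vemw/).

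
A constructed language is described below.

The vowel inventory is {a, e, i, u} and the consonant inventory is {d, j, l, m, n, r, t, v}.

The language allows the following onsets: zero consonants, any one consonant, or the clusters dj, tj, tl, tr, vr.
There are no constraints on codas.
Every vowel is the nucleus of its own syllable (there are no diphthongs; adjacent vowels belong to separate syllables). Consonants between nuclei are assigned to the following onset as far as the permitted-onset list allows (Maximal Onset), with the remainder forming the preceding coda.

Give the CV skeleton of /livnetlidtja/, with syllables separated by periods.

The vowels are i, e, i, a — 4 nuclei, so 4 syllables.
V1 /i/ – V2 /e/: cluster /vn/ — the longest permitted-onset suffix is /n/; onset = /n/, preceding coda = /v/.
V2 /e/ – V3 /i/: /tl/ — entire cluster is a permitted onset → onset /tl/, coda ∅.
V3 /i/ – V4 /a/: /dtj/ — longest licit onset from the right is /tj/, leaving /d/ as coda.
Syllabification: liv.ne.tlid.tja.
Mapping each syllable to C/V: /liv/ → CVC, /ne/ → CV, /tlid/ → CCVC, /tja/ → CCV.

CVC.CV.CCVC.CCV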